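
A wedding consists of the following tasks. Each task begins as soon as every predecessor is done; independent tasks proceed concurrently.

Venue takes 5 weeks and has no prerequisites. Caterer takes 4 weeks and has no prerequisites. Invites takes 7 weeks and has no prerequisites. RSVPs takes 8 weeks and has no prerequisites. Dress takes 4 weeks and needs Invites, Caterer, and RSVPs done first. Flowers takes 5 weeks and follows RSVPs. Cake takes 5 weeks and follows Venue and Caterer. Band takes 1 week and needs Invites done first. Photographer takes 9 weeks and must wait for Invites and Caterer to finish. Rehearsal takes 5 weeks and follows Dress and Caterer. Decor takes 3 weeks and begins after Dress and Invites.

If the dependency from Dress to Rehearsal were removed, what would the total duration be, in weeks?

With the dependency in place, RSVPs→Dress→Rehearsal = 8+4+5 = 17 sets the finish at 17 weeks.
Without Dress→Rehearsal, Rehearsal's earliest start moves from 12 to 4.
New critical path: Invites→Photographer = 7+9 = 16 ⇒ 16 weeks.

16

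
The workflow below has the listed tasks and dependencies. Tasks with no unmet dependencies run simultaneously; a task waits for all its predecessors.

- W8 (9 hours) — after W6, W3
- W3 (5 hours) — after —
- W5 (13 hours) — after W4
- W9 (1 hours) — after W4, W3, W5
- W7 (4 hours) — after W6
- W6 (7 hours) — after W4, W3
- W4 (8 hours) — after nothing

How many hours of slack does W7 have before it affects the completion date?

5

Critical path: W4→W6→W8 = 8+7+9 = 24, so the finish is 24 hours.
Longest path through W7: 19 hours (earliest finish 19, latest finish 24).
Slack of W7 = 20 − 15 = 5 hours.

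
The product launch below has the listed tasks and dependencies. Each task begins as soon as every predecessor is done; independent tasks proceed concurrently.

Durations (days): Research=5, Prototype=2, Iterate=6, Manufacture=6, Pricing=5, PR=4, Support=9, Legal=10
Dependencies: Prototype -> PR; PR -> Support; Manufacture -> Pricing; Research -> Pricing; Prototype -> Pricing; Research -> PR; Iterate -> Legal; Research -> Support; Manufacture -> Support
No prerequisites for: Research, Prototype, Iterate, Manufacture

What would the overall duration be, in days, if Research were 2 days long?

Baseline: Research→PR→Support = 5+4+9 = 18 → 18 days.
Research lies on that path, so at 2 days the path becomes 15 days.
The binding chain switches to Iterate→Legal = 6+10 = 16; finish 16 days.

16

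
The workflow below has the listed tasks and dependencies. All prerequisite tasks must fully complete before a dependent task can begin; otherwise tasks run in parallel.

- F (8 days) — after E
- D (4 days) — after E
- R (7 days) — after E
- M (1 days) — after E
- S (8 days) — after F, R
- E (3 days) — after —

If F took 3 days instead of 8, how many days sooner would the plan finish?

1

The binding path is E→F→S = 3+8+8 = 19; finish at 19 days.
F lies on that path, so at 3 days the path becomes 14 days.
New critical path: E→R→S = 3+7+8 = 18 ⇒ 18 days.
Change in finish: 18 − 19 = -1 days.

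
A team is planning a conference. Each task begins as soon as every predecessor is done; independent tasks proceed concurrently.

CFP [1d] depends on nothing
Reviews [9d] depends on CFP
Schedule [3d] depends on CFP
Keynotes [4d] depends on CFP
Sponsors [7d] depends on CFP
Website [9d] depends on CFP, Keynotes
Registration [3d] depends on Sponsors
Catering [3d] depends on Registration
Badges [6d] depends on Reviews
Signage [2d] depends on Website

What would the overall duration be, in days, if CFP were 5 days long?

Baseline: CFP→Reviews→Badges = 1+9+6 = 16 → 16 days.
CFP lies on that path, so at 5 days the path becomes 20 days.
No other chain overtakes it, so the finish is 20 days.

20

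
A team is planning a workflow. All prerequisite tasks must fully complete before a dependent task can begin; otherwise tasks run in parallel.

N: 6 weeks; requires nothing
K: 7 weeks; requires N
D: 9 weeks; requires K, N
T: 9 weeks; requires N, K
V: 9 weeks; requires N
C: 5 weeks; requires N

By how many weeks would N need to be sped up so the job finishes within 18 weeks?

4

Current finish: 22 weeks; target: 18.
N is on every critical path, so each week cut from N cuts the finish by one (this holds down to a finish of 17).
Need 22 − 18 = 4 weeks off N → N becomes 2 weeks, finish becomes 18.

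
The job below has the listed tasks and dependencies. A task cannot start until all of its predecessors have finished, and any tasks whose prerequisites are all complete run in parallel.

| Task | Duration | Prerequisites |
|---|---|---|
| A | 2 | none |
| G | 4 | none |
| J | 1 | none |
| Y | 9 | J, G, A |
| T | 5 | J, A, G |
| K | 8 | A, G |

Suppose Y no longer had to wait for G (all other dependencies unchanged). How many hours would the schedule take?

12

Before: longest chain G→Y = 4+9 = 13, finish 13.
Without G→Y, Y's earliest start moves from 4 to 2.
The longest chain is now G→K = 4+8 = 12, so the schedule takes 12 hours.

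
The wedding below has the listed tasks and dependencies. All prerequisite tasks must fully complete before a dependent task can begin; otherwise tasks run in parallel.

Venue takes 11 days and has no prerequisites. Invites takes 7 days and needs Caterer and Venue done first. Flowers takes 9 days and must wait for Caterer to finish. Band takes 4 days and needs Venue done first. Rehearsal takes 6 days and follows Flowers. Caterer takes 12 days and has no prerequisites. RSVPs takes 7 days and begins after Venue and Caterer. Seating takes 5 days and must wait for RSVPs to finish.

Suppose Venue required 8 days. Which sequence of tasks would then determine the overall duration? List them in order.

Caterer, Flowers, Rehearsal

As given, the longest chain is Caterer→Flowers→Rehearsal = 12+9+6 = 27, so the finish is 27 days.
Venue has 4 days of float (longest path through it is 23).
That remains the longest chain; total 27 days.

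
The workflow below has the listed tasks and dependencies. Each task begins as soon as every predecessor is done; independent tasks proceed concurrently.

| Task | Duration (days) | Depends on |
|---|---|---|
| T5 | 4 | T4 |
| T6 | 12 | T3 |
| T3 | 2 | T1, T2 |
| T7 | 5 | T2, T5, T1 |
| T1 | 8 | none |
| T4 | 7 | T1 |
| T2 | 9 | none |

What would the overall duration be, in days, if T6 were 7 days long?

The binding path is T1→T4→T5→T7 = 8+7+4+5 = 24; finish at 24 days.
T6 is off the critical path — its longest chain is 23 days, giving 1 of slack.
The critical path is still T1→T4→T5→T7; finish is now 24 days.

24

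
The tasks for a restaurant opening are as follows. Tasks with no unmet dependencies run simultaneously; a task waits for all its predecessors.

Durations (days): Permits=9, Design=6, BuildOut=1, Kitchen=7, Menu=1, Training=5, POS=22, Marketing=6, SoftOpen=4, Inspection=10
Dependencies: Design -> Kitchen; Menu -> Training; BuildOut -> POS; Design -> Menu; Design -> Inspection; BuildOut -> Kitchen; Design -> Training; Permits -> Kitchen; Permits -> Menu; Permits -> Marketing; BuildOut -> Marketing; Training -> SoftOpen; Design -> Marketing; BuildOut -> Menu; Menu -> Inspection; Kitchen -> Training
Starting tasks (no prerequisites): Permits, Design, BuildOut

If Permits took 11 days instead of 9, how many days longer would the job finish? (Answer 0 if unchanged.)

2

The binding path is Permits→Kitchen→Training→SoftOpen = 9+7+5+4 = 25; finish at 25 days.
Permits is on the critical path; changing it to 11 makes that path 27 days.
The critical path is still Permits→Kitchen→Training→SoftOpen; finish is now 27 days.
Change in finish: 27 − 25 = +2 days.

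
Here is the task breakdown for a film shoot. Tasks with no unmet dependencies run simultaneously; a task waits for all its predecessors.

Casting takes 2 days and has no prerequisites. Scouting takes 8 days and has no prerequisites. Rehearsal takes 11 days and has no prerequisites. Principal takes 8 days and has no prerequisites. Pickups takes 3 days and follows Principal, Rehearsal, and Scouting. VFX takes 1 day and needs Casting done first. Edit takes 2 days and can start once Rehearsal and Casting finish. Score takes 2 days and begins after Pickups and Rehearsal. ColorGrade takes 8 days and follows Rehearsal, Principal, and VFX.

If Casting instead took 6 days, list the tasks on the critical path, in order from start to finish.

Rehearsal, ColorGrade

Actual critical path: Rehearsal→ColorGrade = 11+8 = 19 ⇒ 19 days.
Casting is off the critical path — its longest chain is 11 days, giving 8 of slack.
That remains the longest chain; total 19 days.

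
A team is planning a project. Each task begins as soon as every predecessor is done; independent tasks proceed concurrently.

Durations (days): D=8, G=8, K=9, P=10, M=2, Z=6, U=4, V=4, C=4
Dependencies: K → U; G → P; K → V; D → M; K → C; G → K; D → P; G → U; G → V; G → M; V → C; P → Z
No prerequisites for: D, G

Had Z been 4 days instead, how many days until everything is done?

25

Critical path before the change: G→K→V→C = 8+9+4+4 = 25 giving 25 days.
Z has 1 day of float (longest path through it is 24).
No other chain overtakes it, so the finish is 25 days.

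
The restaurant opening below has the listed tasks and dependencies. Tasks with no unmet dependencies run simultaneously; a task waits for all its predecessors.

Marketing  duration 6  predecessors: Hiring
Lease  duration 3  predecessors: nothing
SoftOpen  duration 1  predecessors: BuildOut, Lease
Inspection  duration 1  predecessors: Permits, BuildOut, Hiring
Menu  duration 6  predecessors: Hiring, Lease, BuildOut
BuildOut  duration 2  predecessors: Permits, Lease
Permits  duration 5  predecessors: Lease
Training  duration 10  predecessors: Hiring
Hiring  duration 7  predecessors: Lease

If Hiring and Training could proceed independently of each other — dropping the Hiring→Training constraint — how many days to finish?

16

Original critical path: Lease→Hiring→Training = 3+7+10 = 20 ⇒ 20 days.
Without Hiring→Training, Training's earliest start moves from 10 to 0.
The longest chain is now Lease→Permits→BuildOut→Menu = 3+5+2+6 = 16, so the schedule takes 16 days.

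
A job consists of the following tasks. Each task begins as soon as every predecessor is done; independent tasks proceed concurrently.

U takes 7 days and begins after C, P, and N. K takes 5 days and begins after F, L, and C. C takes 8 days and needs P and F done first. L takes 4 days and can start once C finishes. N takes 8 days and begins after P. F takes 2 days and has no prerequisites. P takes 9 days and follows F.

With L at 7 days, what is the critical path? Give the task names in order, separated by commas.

F, P, C, L, K

As given, the longest chain is F→P→C→L→K = 2+9+8+4+5 = 28, so the finish is 28 days.
L lies on that path, so at 7 days the path becomes 31 days.
That remains the longest chain; total 31 days.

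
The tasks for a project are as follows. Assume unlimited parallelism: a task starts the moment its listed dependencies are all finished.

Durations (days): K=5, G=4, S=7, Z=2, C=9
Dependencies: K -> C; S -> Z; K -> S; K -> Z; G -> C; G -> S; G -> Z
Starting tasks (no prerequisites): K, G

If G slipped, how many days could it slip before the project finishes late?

The longest chain is K→S→Z = 5+7+2 = 14; overall finish 14 days.
G finishes as early as 4 and must finish by 5.
Float = 14 − 13 = 1.

1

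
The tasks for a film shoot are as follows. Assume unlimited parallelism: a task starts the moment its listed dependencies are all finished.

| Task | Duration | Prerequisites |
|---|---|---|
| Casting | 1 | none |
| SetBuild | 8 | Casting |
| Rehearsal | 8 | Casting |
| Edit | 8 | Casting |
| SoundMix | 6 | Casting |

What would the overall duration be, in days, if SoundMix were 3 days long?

The binding path is Casting→SetBuild = 1+8 = 9; finish at 9 days.
SoundMix is off the critical path — its longest chain is 7 days, giving 2 of slack.
That remains the longest chain; total 9 days.

9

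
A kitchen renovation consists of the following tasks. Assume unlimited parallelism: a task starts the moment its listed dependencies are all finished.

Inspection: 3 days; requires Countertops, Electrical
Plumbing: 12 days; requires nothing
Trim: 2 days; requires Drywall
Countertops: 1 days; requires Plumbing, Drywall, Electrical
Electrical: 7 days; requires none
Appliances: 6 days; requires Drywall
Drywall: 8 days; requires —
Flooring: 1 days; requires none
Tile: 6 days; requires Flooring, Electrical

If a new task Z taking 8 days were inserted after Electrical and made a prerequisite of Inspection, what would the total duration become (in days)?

18

Originally the schedule takes 16 days.
With Z inserted, Inspection now waits for max(Countertops, Electrical, Z).
New critical path: Electrical→Z→Inspection = 7+8+3 = 18 ⇒ 18 days.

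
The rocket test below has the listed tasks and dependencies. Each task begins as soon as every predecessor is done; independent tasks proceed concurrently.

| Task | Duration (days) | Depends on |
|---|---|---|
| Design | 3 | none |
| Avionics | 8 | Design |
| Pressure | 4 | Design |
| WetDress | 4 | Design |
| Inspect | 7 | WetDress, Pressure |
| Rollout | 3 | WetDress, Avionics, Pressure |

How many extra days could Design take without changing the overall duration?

Critical path: Design→Avionics→Rollout = 3+8+3 = 14, so the finish is 14 days.
Longest path through Design: 14 days (earliest finish 3, latest finish 3).
So Design can slip 3 − 3 = 0 days.

0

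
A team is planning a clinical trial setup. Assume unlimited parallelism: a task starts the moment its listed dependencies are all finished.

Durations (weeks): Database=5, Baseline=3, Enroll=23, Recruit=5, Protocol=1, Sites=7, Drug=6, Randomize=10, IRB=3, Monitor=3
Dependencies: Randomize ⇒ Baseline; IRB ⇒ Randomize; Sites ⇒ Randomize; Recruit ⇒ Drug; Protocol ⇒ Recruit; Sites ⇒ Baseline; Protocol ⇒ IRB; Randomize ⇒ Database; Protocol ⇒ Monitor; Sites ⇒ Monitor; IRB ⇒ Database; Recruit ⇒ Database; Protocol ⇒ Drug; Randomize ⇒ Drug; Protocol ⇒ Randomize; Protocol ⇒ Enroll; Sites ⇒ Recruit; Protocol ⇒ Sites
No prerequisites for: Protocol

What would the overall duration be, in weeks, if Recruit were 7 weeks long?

24

Actual critical path: Protocol→Sites→Randomize→Drug = 1+7+10+6 = 24 ⇒ 24 weeks.
Recruit has 5 weeks of float (longest path through it is 19).
The critical path is still Protocol→Sites→Randomize→Drug; finish is now 24 weeks.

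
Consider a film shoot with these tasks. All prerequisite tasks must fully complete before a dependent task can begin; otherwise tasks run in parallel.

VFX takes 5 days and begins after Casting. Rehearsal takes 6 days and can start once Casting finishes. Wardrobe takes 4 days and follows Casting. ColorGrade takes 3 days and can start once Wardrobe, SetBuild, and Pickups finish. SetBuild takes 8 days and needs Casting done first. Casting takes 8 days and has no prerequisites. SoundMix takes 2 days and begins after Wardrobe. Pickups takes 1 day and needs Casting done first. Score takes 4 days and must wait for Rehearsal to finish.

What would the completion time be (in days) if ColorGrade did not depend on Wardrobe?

Before: longest chain Casting→SetBuild→ColorGrade = 8+8+3 = 19, finish 19.
Dropping Wardrobe→ColorGrade doesn't change ColorGrade's earliest start (16); another predecessor still binds.
The longest chain is now Casting→SetBuild→ColorGrade = 8+8+3 = 19, so the schedule takes 19 days.

19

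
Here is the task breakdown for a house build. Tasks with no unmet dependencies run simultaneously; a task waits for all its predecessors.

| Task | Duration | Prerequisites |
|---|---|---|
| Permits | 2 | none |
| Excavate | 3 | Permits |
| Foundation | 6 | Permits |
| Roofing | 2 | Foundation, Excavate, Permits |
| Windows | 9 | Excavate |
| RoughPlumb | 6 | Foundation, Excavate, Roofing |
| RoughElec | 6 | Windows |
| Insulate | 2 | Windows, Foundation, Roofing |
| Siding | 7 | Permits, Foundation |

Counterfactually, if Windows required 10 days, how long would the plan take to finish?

Actual critical path: Permits→Excavate→Windows→RoughElec = 2+3+9+6 = 20 ⇒ 20 days.
Windows lies on that path, so at 10 days the path becomes 21 days.
That remains the longest chain; total 21 days.

21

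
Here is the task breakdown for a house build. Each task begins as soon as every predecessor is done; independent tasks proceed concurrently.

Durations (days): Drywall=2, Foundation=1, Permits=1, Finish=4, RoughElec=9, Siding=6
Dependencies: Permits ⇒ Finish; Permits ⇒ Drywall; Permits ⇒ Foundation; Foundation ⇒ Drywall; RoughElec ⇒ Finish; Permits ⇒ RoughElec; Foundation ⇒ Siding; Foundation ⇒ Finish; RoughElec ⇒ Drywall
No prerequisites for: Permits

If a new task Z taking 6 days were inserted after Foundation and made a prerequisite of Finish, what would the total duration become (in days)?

Originally the project takes 14 days.
With Z inserted, Finish now waits for max(Foundation, Permits, RoughElec, Z).
New critical path: Permits→RoughElec→Finish = 1+9+4 = 14 ⇒ 14 days.

14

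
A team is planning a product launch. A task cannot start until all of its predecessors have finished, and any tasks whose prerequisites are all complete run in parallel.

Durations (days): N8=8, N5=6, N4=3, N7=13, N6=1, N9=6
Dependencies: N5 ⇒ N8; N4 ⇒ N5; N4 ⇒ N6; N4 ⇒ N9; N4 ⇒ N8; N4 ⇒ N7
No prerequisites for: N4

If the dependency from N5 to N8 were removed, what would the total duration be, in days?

16

With the dependency in place, N4→N5→N8 = 3+6+8 = 17 sets the finish at 17 days.
Without N5→N8, N8's earliest start moves from 9 to 3.
After: N4→N7 = 3+13 = 16 → 16 days.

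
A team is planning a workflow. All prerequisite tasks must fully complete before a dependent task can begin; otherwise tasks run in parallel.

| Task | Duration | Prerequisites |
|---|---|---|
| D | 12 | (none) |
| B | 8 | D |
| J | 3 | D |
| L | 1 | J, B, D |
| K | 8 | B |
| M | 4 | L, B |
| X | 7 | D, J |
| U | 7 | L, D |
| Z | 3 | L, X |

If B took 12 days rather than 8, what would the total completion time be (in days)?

The binding path is D→B→L→U = 12+8+1+7 = 28; finish at 28 days.
B lies on that path, so at 12 days the path becomes 32 days.
That remains the longest chain; total 32 days.

32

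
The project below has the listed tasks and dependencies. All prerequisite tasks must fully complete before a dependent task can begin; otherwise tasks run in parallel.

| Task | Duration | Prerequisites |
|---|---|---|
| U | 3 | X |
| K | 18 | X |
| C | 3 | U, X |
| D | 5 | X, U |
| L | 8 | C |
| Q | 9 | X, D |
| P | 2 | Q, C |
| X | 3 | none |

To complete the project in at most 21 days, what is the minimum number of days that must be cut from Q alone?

1

Current finish: 22 days; target: 21.
Q is on every critical path, so each day cut from Q cuts the finish by one (this holds down to a finish of 21).
Need 22 − 21 = 1 day off Q → Q becomes 8 days, finish becomes 21.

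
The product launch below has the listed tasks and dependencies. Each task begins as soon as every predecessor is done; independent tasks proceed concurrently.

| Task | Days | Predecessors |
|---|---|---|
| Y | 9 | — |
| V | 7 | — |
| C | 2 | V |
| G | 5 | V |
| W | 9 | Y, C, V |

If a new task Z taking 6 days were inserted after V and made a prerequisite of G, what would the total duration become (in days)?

18

Originally the plan takes 18 days.
With Z inserted, G now waits for max(V, Z).
New critical path: Y→W = 9+9 = 18 ⇒ 18 days.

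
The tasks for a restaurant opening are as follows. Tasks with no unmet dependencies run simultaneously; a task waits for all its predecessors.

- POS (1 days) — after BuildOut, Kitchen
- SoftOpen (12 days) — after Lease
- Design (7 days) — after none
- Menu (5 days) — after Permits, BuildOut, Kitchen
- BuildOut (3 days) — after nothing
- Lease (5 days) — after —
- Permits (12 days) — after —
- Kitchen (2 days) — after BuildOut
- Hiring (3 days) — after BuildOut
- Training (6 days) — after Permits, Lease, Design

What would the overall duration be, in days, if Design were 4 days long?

18

Actual critical path: Permits→Training = 12+6 = 18 ⇒ 18 days.
The longest path through Design is only 13 days, so Design has float 5.
No other chain overtakes it, so the finish is 18 days.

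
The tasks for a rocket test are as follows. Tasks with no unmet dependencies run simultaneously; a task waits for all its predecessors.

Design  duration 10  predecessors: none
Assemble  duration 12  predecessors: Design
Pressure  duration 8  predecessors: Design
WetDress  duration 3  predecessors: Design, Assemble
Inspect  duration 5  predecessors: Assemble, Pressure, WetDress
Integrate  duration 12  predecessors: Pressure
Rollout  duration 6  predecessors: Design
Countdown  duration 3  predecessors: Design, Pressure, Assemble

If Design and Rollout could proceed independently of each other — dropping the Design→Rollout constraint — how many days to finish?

30

With the dependency in place, Design→Assemble→WetDress→Inspect = 10+12+3+5 = 30 sets the finish at 30 days.
Without Design→Rollout, Rollout's earliest start moves from 10 to 0.
New critical path: Design→Assemble→WetDress→Inspect = 10+12+3+5 = 30 ⇒ 30 days.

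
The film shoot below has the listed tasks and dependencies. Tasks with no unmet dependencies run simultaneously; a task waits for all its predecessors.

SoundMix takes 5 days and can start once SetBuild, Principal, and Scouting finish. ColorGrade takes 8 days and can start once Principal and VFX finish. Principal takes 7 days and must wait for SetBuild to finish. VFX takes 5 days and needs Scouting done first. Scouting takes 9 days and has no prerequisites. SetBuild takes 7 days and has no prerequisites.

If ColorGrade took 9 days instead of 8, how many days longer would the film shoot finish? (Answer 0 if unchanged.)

1

As given, the longest chain is Scouting→VFX→ColorGrade = 9+5+8 = 22, so the finish is 22 days.
ColorGrade lies on that path, so at 9 days the path becomes 23 days.
No other chain overtakes it, so the finish is 23 days.
Change in finish: 23 − 22 = +1 days.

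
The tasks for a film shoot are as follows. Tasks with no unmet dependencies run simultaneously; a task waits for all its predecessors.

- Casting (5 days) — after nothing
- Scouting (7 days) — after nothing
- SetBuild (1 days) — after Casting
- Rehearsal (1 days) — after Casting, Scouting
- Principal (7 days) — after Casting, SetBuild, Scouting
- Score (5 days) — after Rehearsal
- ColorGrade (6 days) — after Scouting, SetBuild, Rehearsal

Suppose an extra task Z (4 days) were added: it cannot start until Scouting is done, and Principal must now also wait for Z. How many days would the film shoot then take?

18

Originally the film shoot takes 14 days.
With Z inserted, Principal now waits for max(Casting, SetBuild, Scouting, Z).
New critical path: Scouting→Z→Principal = 7+4+7 = 18 ⇒ 18 days.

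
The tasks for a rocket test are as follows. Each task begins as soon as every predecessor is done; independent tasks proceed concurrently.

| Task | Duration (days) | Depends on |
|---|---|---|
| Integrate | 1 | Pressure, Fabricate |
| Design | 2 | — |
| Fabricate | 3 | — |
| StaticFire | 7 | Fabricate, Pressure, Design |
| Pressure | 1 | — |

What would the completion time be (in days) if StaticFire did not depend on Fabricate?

9

Before: longest chain Fabricate→StaticFire = 3+7 = 10, finish 10.
Without Fabricate→StaticFire, StaticFire's earliest start moves from 3 to 2.
The longest chain is now Design→StaticFire = 2+7 = 9, so the schedule takes 9 days.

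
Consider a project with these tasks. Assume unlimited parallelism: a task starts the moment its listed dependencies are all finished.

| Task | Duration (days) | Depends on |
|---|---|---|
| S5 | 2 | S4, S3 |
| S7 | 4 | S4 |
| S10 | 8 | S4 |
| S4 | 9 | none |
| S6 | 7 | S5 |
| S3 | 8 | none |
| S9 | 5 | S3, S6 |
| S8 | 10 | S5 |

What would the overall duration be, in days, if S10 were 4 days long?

Actual critical path: S4→S5→S6→S9 = 9+2+7+5 = 23 ⇒ 23 days.
The longest path through S10 is only 17 days, so S10 has float 6.
That remains the longest chain; total 23 days.

23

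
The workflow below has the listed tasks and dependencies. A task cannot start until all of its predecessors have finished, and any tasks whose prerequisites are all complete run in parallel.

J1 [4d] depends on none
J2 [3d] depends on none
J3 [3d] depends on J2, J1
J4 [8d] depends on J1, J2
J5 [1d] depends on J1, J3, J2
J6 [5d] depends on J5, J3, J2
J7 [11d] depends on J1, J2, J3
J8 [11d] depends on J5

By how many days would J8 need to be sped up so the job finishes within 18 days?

Current finish: 19 days; target: 18.
J8 is on every critical path, so each day cut from J8 cuts the finish by one (this holds down to a finish of 18).
Need 19 − 18 = 1 day off J8 → J8 becomes 10 days, finish becomes 18.

1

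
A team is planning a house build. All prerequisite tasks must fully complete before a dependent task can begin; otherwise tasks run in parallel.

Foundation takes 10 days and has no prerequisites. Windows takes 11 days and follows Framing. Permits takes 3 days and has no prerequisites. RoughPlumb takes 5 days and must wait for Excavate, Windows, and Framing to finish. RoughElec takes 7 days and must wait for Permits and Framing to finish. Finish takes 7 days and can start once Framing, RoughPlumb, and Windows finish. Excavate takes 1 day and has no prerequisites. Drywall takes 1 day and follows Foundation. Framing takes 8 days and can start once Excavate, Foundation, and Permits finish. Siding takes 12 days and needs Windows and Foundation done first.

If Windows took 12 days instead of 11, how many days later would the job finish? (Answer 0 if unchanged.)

The binding path is Foundation→Framing→Windows→RoughPlumb→Finish = 10+8+11+5+7 = 41; finish at 41 days.
Windows is on the critical path; changing it to 12 makes that path 42 days.
No other chain overtakes it, so the finish is 42 days.
Change in finish: 42 − 41 = +1 days.

1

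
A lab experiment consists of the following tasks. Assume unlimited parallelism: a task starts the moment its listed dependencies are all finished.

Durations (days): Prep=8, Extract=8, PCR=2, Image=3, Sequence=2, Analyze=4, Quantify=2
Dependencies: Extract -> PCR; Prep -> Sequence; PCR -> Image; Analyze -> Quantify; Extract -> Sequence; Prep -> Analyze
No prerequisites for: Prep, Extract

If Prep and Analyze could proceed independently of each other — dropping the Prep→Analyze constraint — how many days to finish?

13

Original critical path: Prep→Analyze→Quantify = 8+4+2 = 14 ⇒ 14 days.
Without Prep→Analyze, Analyze's earliest start moves from 8 to 0.
The longest chain is now Extract→PCR→Image = 8+2+3 = 13, so the schedule takes 13 days.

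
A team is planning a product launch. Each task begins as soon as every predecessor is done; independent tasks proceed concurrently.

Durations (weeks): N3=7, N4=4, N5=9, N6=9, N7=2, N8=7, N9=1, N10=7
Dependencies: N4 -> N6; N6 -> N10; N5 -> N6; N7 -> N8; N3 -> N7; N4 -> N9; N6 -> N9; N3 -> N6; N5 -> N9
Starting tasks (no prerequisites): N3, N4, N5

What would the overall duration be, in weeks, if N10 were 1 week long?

19

Baseline: N5→N6→N10 = 9+9+7 = 25 → 25 weeks.
Since N10 is critical, the -6 change carries straight to that chain (now 19 weeks).
Now N5→N6→N9 = 9+9+1 = 19 is longest, so the finish becomes 19 weeks.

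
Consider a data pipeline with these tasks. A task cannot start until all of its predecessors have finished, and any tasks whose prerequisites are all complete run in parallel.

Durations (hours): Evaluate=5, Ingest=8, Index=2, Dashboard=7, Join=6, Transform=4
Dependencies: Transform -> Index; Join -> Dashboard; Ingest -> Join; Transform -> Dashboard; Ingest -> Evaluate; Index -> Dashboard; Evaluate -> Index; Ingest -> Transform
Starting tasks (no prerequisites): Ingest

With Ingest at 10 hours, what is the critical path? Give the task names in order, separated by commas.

The binding path is Ingest→Evaluate→Index→Dashboard = 8+5+2+7 = 22; finish at 22 hours.
Ingest lies on that path, so at 10 hours the path becomes 24 hours.
No other chain overtakes it, so the finish is 24 hours.

Ingest, Evaluate, Index, Dashboard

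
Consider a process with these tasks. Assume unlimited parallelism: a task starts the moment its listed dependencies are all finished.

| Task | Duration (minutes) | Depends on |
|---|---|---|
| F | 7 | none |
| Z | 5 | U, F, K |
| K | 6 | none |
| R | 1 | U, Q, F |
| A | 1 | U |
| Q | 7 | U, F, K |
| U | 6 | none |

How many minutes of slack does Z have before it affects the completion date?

F→Q→R = 7+7+1 = 15 sets the makespan at 15 minutes.
Longest path through Z: 12 minutes (earliest finish 12, latest finish 15).
Float = 15 − 12 = 3.

3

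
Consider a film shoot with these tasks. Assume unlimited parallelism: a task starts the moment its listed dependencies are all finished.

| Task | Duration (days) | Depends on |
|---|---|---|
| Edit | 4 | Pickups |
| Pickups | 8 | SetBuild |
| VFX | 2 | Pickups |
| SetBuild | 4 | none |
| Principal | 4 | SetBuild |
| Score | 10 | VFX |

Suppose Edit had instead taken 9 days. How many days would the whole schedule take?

Baseline: SetBuild→Pickups→VFX→Score = 4+8+2+10 = 24 → 24 days.
Edit is off the critical path — its longest chain is 16 days, giving 8 of slack.
No other chain overtakes it, so the finish is 24 days.

24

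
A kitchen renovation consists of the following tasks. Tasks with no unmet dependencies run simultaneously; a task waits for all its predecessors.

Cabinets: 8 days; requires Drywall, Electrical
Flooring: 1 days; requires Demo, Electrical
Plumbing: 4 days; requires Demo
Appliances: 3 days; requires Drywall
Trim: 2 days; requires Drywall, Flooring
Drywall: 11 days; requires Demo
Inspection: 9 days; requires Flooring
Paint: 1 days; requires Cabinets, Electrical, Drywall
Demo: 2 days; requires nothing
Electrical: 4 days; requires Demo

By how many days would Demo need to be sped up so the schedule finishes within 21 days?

1

Current finish: 22 days; target: 21.
Demo is on every critical path, so each day cut from Demo cuts the finish by one (this holds down to a finish of 21).
Need 22 − 21 = 1 day off Demo → Demo becomes 1 day, finish becomes 21.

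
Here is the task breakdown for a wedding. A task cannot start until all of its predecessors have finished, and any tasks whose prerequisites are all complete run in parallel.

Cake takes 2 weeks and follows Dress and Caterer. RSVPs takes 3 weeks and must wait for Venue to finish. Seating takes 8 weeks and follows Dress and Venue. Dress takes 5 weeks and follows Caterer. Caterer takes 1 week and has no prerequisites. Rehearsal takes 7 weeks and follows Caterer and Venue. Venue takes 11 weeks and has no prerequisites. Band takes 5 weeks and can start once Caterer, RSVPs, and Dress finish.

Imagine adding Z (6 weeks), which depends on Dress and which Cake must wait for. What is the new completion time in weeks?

Originally the schedule takes 19 weeks.
With Z inserted, Cake now waits for max(Dress, Caterer, Z).
New critical path: Venue→RSVPs→Band = 11+3+5 = 19 ⇒ 19 weeks.

19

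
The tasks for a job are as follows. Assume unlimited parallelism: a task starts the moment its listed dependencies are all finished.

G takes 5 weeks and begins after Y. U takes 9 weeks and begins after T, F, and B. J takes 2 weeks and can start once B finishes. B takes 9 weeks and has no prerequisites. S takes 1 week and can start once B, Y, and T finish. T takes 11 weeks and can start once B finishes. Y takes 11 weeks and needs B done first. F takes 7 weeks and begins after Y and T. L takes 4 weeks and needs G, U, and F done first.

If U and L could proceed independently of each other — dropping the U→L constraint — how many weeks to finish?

Original critical path: B→Y→F→U→L = 9+11+7+9+4 = 40 ⇒ 40 weeks.
Without U→L, L's earliest start moves from 36 to 27.
After: B→Y→F→U = 9+11+7+9 = 36 → 36 weeks.

36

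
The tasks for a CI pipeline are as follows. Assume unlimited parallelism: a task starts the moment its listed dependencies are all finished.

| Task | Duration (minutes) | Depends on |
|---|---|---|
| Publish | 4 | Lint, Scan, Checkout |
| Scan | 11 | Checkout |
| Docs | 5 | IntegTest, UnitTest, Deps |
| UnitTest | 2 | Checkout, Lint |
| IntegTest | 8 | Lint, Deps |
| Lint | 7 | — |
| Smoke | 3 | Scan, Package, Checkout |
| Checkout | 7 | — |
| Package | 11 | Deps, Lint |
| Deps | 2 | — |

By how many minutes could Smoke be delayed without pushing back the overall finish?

Checkout→Scan→Publish = 7+11+4 = 22 sets the makespan at 22 minutes.
The longest chain containing Smoke totals 21 minutes.
Slack of Smoke = 19 − 18 = 1 minute.

1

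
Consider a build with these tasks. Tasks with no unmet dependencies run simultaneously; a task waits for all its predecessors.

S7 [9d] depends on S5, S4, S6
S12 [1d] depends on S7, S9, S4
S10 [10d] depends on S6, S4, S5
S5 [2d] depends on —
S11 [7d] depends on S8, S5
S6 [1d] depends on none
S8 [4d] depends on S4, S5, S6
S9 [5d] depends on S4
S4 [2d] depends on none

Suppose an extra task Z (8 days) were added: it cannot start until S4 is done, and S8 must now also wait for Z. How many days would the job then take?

Originally the job takes 13 days.
With Z inserted, S8 now waits for max(S4, S5, S6, Z).
New critical path: S4→Z→S8→S11 = 2+8+4+7 = 21 ⇒ 21 days.

21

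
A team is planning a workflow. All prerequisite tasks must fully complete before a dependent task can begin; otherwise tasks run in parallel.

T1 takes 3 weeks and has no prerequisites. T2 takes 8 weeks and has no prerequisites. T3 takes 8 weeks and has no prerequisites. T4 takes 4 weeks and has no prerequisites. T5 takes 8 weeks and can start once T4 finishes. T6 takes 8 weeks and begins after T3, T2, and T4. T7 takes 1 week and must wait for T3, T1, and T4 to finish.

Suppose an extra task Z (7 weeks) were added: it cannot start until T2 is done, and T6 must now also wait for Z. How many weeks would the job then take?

23

Originally the job takes 16 weeks.
With Z inserted, T6 now waits for max(T3, T2, T4, Z).
New critical path: T2→Z→T6 = 8+7+8 = 23 ⇒ 23 weeks.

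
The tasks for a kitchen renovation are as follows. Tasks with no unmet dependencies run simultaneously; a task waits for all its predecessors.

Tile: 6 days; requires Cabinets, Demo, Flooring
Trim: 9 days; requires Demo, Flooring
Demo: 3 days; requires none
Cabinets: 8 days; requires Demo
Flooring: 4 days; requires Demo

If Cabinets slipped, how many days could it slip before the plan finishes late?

Critical path: Demo→Cabinets→Tile = 3+8+6 = 17, so the finish is 17 days.
Cabinets finishes as early as 11 and must finish by 11.
So Cabinets can slip 11 − 11 = 0 days.

0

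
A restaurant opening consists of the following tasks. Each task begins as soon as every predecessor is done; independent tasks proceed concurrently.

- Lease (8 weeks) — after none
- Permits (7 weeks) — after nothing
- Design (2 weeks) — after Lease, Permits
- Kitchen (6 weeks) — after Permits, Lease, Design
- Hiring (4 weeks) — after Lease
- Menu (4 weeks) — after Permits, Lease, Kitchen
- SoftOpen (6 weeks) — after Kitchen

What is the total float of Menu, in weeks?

Lease→Design→Kitchen→SoftOpen = 8+2+6+6 = 22 sets the makespan at 22 weeks.
Menu finishes as early as 20 and must finish by 22.
Float = 22 − 20 = 2.

2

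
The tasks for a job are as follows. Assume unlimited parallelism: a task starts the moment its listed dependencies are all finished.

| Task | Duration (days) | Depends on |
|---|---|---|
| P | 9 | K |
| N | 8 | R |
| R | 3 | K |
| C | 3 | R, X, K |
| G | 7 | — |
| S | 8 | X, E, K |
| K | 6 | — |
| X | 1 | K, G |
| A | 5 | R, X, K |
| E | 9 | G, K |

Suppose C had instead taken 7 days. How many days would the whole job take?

24

As given, the longest chain is G→E→S = 7+9+8 = 24, so the finish is 24 days.
C has 12 days of float (longest path through it is 12).
No other chain overtakes it, so the finish is 24 days.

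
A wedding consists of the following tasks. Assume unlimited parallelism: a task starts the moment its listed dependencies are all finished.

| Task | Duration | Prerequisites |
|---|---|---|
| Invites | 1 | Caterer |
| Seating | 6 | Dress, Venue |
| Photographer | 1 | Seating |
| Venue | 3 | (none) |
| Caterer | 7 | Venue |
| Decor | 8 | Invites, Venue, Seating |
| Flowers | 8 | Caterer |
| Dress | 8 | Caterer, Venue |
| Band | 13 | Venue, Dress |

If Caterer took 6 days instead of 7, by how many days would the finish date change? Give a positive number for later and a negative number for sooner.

Critical path before the change: Venue→Caterer→Dress→Seating→Decor = 3+7+8+6+8 = 32 giving 32 days.
Caterer lies on that path, so at 6 days the path becomes 31 days.
No other chain overtakes it, so the finish is 31 days.
Change in finish: 31 − 32 = -1 days.

-1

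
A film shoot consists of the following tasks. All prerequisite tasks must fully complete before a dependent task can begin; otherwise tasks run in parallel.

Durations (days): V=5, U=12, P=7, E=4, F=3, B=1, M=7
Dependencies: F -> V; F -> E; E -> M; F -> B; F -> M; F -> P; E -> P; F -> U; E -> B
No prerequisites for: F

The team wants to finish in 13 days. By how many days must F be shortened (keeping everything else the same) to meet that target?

Current finish: 15 days; target: 13.
F is on every critical path, so each day cut from F cuts the finish by one (this holds down to a finish of 13).
Need 15 − 13 = 2 days off F → F becomes 1 day, finish becomes 13.

2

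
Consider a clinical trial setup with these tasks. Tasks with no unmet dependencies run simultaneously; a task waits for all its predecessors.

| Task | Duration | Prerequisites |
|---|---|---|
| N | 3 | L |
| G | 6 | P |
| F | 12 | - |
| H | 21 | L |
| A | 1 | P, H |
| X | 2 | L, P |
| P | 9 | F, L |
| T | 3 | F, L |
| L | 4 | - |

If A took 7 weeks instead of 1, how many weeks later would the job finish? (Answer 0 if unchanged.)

5

Baseline: F→P→G = 12+9+6 = 27 → 27 weeks.
A is off the critical path — its longest chain is 26 weeks, giving 1 of slack.
Now L→H→A = 4+21+7 = 32 is longest, so the finish becomes 32 weeks.
Change in finish: 32 − 27 = +5 weeks.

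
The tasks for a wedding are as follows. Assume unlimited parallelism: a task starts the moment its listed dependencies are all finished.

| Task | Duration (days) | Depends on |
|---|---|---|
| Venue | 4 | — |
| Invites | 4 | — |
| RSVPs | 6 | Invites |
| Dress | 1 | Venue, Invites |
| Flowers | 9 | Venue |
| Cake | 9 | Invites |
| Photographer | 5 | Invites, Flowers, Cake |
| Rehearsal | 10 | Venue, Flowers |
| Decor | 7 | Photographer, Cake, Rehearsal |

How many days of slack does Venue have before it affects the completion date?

0

Venue→Flowers→Rehearsal→Decor = 4+9+10+7 = 30 sets the makespan at 30 days.
Longest path through Venue: 30 days (earliest finish 4, latest finish 4).
Slack of Venue = 0 − 0 = 0 days.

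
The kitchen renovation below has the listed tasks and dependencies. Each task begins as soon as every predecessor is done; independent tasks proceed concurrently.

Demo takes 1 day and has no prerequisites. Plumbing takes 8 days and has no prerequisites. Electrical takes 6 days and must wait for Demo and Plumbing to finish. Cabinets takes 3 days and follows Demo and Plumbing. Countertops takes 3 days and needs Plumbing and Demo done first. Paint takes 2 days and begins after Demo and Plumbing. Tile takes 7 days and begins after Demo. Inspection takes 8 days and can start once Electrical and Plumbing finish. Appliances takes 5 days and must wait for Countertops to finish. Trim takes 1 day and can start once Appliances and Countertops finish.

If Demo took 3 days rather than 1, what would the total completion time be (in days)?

22

Baseline: Plumbing→Electrical→Inspection = 8+6+8 = 22 → 22 days.
Demo is off the critical path — its longest chain is 15 days, giving 7 of slack.
That remains the longest chain; total 22 days.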